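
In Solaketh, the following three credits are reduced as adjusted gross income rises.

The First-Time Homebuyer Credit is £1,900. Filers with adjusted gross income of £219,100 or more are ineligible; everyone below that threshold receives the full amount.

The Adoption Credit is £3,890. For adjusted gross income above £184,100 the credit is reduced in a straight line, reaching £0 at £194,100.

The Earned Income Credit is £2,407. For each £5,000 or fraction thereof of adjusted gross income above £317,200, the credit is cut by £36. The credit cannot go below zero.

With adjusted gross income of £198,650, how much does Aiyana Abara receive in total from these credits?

First-Time Homebuyer Credit: £198,650 is below the £219,100 cutoff, so the full £1,900 applies.
Adoption Credit: £198,650 is at or above £194,100, so the credit is £0.
Earned Income Credit: £198,650 is at or below the £317,200 threshold, so the full £2,407 applies.
Total: £1,900 + £0 + £2,407 = £4,307.

£4,307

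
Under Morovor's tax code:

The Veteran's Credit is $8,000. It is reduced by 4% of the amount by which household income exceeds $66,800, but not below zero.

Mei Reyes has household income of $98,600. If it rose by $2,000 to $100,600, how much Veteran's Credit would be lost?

At $98,600 — 4% of the $31,800 excess over $66,800 is $1,272; credit = $8,000 − $1,272 = $6,728.
At $100,600 — 4% of the $33,800 excess over $66,800 is $1,352; credit = $8,000 − $1,352 = $6,648.
Lost: $6,728 − $6,648 = $80.

$80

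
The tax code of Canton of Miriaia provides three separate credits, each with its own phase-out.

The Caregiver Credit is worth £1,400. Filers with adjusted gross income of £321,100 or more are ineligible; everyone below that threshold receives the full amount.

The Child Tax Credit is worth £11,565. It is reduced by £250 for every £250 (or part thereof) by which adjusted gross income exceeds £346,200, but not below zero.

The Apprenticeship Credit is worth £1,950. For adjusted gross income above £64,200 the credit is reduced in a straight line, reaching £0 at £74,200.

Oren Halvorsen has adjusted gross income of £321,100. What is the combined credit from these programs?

£11,565

Caregiver Credit: £321,100 meets or exceeds the £321,100 cutoff, so the credit is £0.
Child Tax Credit: £321,100 is at or below the £346,200 threshold, so the full £11,565 applies.
Apprenticeship Credit: £321,100 is at or above £74,200, so the credit is £0.
Total: £0 + £11,565 + £0 = £11,565.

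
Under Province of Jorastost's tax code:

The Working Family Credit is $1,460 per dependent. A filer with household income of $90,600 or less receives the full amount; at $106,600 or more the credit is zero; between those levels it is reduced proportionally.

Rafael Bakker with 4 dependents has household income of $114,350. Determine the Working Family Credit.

$0

Working Family Credit: base = 4 × $1,460 = $5,840. $114,350 is at or above $106,600, so the credit is $0.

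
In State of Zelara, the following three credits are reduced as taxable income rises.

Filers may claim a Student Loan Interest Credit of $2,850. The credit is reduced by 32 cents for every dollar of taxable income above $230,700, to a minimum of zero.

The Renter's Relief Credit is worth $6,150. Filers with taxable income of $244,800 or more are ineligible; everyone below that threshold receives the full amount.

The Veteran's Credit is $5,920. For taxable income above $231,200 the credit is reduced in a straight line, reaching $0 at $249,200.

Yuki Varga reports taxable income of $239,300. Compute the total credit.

Student Loan Interest Credit: 32% of the $8,600 excess over $230,700 is $2,752; credit = $2,850 − $2,752 = $98.
Renter's Relief Credit: $239,300 is below the $244,800 cutoff, so the full $6,150 applies.
Veteran's Credit: $239,300 is $8,100 into a $18,000 phase-out range, leaving 9,900/18,000 of the credit: $5,920 × 9,900/18,000 = $3,256.
Total: $98 + $6,150 + $3,256 = $9,504.

$9,504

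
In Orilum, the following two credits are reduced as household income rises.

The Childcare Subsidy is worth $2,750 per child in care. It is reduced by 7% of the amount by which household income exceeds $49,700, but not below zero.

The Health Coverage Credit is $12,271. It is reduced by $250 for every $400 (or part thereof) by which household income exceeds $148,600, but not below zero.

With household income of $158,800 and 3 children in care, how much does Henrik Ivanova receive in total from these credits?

Childcare Subsidy: base = 3 × $2,750 = $8,250. 7% of the $109,100 excess over $49,700 is $7,637; credit = $8,250 − $7,637 = $613.
Health Coverage Credit: income exceeds $148,600 by $10,200, which is 26 full-or-partial $400 increments; reduction = 26 × $250 = $6,500, leaving $5,771.
Total: $613 + $5,771 = $6,384.

$6,384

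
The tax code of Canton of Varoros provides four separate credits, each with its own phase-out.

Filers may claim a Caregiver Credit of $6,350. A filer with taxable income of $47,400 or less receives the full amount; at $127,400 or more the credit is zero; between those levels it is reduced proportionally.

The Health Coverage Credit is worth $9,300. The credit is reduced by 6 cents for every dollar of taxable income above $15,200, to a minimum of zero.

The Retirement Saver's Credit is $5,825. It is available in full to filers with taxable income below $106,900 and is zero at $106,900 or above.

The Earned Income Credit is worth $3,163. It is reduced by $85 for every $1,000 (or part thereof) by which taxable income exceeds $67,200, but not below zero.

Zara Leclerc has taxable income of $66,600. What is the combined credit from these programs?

$20,030

Caregiver Credit: $66,600 is $19,200 into a $80,000 phase-out range, leaving 60,800/80,000 of the credit: $6,350 × 60,800/80,000 = $4,826.
Health Coverage Credit: 6% of the $51,400 excess over $15,200 is $3,084; credit = $9,300 − $3,084 = $6,216.
Retirement Saver's Credit: $66,600 is below the $106,900 cutoff, so the full $5,825 applies.
Earned Income Credit: $66,600 is at or below the $67,200 threshold, so the full $3,163 applies.
Total: $4,826 + $6,216 + $5,825 + $3,163 = $20,030.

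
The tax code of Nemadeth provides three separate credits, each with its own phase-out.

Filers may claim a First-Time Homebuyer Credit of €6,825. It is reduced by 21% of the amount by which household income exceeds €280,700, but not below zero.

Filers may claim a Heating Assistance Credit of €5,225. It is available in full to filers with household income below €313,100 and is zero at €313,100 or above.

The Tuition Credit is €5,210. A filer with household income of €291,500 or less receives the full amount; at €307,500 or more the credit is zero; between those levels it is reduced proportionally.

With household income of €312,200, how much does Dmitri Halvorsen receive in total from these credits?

First-Time Homebuyer Credit: 21% of the €31,500 excess over €280,700 is €6,615; credit = €6,825 − €6,615 = €210.
Heating Assistance Credit: €312,200 is below the €313,100 cutoff, so the full €5,225 applies.
Tuition Credit: €312,200 is at or above €307,500, so the credit is €0.
Total: €210 + €5,225 + €0 = €5,435.

€5,435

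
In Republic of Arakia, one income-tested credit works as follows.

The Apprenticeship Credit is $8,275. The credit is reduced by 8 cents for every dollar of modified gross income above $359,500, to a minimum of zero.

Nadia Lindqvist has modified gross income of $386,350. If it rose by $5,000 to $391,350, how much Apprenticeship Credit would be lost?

At $386,350 — 8% of the $26,850 excess over $359,500 is $2,148; credit = $8,275 − $2,148 = $6,127.
At $391,350 — 8% of the $31,850 excess over $359,500 is $2,548; credit = $8,275 − $2,548 = $5,727.
Lost: $6,127 − $5,727 = $400.

$400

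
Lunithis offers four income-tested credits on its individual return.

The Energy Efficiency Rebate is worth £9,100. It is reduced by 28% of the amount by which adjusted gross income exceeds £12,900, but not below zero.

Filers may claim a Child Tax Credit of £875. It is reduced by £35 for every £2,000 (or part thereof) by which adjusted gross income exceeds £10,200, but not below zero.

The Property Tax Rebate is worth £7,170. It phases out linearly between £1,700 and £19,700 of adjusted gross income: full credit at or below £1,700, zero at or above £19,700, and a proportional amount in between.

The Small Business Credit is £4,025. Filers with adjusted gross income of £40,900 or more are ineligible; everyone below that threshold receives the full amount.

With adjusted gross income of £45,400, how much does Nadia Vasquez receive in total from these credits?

£245

Energy Efficiency Rebate: 28% of the £32,500 excess over £12,900 is £9,100 ≥ base, so the credit is £0.
Child Tax Credit: income exceeds £10,200 by £35,200, which is 18 full-or-partial £2,000 increments; reduction = 18 × £35 = £630, leaving £245.
Property Tax Rebate: £45,400 is at or above £19,700, so the credit is £0.
Small Business Credit: £45,400 meets or exceeds the £40,900 cutoff, so the credit is £0.
Total: £0 + £245 + £0 + £0 = £245.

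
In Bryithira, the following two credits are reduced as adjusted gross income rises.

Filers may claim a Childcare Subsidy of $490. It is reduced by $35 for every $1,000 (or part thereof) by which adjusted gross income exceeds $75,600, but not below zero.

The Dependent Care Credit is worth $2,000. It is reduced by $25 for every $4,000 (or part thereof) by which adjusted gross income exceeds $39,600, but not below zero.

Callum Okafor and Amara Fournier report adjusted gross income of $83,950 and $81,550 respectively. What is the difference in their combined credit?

$130

Callum ($83,950): Childcare Subsidy: income exceeds $75,600 by $8,350, which is 9 full-or-partial $1,000 increments; reduction = 9 × $35 = $315, leaving $175. Dependent Care Credit: income exceeds $39,600 by $44,350, which is 12 full-or-partial $4,000 increments; reduction = 12 × $25 = $300, leaving $1,700. total $175 + $1,700 = $1,875
Amara ($81,550): Childcare Subsidy: income exceeds $75,600 by $5,950, which is 6 full-or-partial $1,000 increments; reduction = 6 × $35 = $210, leaving $280. Dependent Care Credit: income exceeds $39,600 by $41,950, which is 11 full-or-partial $4,000 increments; reduction = 11 × $25 = $275, leaving $1,725. total $280 + $1,725 = $2,005
Difference: |$1,875 − $2,005| = $130.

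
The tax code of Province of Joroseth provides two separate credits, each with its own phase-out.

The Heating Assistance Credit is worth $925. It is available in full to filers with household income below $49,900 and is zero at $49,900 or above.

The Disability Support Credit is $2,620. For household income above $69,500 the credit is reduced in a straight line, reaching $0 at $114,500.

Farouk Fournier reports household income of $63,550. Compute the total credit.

$2,620

Heating Assistance Credit: $63,550 meets or exceeds the $49,900 cutoff, so the credit is $0.
Disability Support Credit: $63,550 is at or below the $69,500 threshold, so the full $2,620 applies.
Total: $0 + $2,620 = $2,620.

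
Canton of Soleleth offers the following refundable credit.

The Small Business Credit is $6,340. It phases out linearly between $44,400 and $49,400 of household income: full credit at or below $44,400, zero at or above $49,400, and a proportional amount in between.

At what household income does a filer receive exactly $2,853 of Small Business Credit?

$47,150

$2,853 is 2,853/6,340 of the full $6,340, so 3,487/6,340 of the $5,000 range has been used: income = $44,400 + $5,000 × 3,487/6,340 = $47,150.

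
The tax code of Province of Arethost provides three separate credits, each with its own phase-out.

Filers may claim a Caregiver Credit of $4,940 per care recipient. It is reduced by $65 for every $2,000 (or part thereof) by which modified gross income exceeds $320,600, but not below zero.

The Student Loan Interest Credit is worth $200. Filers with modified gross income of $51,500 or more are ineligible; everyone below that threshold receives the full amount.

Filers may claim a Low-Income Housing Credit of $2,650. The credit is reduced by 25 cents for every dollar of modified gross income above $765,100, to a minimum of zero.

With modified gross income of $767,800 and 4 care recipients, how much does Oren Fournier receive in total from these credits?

$7,175

Caregiver Credit: base = 4 × $4,940 = $19,760. income exceeds $320,600 by $447,200, which is 224 full-or-partial $2,000 increments; reduction = 224 × $65 = $14,560, leaving $5,200.
Student Loan Interest Credit: $767,800 meets or exceeds the $51,500 cutoff, so the credit is $0.
Low-Income Housing Credit: 25% of the $2,700 excess over $765,100 is $675; credit = $2,650 − $675 = $1,975.
Total: $5,200 + $0 + $1,975 = $7,175.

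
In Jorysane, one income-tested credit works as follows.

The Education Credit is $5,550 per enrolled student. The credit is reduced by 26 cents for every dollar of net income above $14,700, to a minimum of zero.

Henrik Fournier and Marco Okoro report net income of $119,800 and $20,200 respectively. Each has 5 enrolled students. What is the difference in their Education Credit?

Henrik ($119,800): Education Credit: base = 5 × $5,550 = $27,750. 26% of the $105,100 excess over $14,700 is $27,326; credit = $27,750 − $27,326 = $424.
Marco ($20,200): Education Credit: base = 5 × $5,550 = $27,750. 26% of the $5,500 excess over $14,700 is $1,430; credit = $27,750 − $1,430 = $26,320.
Difference: |$424 − $26,320| = $25,896.

$25,896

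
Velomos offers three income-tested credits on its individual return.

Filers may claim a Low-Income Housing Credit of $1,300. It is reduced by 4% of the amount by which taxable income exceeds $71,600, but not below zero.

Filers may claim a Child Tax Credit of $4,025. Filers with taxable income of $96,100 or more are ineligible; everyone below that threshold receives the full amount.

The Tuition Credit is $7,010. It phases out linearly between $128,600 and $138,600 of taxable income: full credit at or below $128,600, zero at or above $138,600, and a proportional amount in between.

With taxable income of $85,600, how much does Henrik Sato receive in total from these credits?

Low-Income Housing Credit: 4% of the $14,000 excess over $71,600 is $560; credit = $1,300 − $560 = $740.
Child Tax Credit: $85,600 is below the $96,100 cutoff, so the full $4,025 applies.
Tuition Credit: $85,600 is at or below the $128,600 threshold, so the full $7,010 applies.
Total: $740 + $4,025 + $7,010 = $11,775.

$11,775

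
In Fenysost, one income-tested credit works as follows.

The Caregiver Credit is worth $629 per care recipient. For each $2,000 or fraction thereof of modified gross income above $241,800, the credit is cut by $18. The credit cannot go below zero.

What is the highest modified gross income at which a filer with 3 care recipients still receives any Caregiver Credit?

$449,800

Full credit = 3 × $629 = $1,887.
After 104 increments the reduction is 104 × $18 = $1,872, leaving $15; one more increment wipes it out. Increment 104 ends at excess 104 × $2,000 = $208,000, so the highest qualifying income is $241,800 + $208,000 = $449,800.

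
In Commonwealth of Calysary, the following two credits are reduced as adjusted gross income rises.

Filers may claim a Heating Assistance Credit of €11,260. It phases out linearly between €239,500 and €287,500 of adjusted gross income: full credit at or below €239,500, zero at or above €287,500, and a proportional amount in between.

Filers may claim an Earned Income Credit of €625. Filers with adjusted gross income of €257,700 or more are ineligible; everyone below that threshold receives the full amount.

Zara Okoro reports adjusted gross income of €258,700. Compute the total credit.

Heating Assistance Credit: €258,700 is €19,200 into a €48,000 phase-out range, leaving 28,800/48,000 of the credit: €11,260 × 28,800/48,000 = €6,756.
Earned Income Credit: €258,700 meets or exceeds the €257,700 cutoff, so the credit is €0.
Total: €6,756 + €0 = €6,756.

€6,756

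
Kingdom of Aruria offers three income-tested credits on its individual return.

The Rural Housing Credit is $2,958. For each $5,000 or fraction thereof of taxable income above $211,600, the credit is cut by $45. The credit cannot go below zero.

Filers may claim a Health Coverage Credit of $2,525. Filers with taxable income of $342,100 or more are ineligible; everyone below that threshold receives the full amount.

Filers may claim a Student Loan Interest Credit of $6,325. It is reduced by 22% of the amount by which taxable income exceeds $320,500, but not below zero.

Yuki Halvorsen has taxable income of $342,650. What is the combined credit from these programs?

$3,195

Rural Housing Credit: income exceeds $211,600 by $131,050, which is 27 full-or-partial $5,000 increments; reduction = 27 × $45 = $1,215, leaving $1,743.
Health Coverage Credit: $342,650 meets or exceeds the $342,100 cutoff, so the credit is $0.
Student Loan Interest Credit: 22% of the $22,150 excess over $320,500 is $4,873; credit = $6,325 − $4,873 = $1,452.
Total: $1,743 + $0 + $1,452 = $3,195.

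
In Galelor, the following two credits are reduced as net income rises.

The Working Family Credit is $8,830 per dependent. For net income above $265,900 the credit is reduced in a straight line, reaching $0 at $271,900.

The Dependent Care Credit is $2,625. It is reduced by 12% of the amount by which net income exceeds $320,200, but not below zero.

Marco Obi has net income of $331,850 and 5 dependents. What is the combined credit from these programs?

$1,227

Working Family Credit: base = 5 × $8,830 = $44,150. $331,850 is at or above $271,900, so the credit is $0.
Dependent Care Credit: 12% of the $11,650 excess over $320,200 is $1,398; credit = $2,625 − $1,398 = $1,227.
Total: $0 + $1,227 = $1,227.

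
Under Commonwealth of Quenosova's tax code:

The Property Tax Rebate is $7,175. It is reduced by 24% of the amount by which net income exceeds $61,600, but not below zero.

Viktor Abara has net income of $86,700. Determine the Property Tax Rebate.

Property Tax Rebate: 24% of the $25,100 excess over $61,600 is $6,024; credit = $7,175 − $6,024 = $1,151.

$1,151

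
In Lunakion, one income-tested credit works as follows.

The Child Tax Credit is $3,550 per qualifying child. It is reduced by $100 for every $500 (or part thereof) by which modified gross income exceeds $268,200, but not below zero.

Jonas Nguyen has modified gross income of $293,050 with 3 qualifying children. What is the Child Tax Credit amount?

Child Tax Credit: base = 3 × $3,550 = $10,650. income exceeds $268,200 by $24,850, which is 50 full-or-partial $500 increments; reduction = 50 × $100 = $5,000, leaving $5,650.

$5,650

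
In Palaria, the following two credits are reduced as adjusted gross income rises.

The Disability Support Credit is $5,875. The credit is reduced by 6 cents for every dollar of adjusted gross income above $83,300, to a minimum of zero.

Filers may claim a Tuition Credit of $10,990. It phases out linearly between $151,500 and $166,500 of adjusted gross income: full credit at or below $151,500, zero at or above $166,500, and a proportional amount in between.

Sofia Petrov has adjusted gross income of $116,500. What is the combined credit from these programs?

$14,873

Disability Support Credit: 6% of the $33,200 excess over $83,300 is $1,992; credit = $5,875 − $1,992 = $3,883.
Tuition Credit: $116,500 is at or below the $151,500 threshold, so the full $10,990 applies.
Total: $3,883 + $10,990 = $14,873.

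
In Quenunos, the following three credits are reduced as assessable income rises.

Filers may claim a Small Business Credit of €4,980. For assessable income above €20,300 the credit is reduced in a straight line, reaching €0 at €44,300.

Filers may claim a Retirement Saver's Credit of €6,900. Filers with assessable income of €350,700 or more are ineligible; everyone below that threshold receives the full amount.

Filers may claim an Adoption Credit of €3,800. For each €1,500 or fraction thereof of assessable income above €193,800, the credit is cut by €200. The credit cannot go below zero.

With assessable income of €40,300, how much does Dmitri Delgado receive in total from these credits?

€11,530

Small Business Credit: €40,300 is €20,000 into a €24,000 phase-out range, leaving 4,000/24,000 of the credit: €4,980 × 4,000/24,000 = €830.
Retirement Saver's Credit: €40,300 is below the €350,700 cutoff, so the full €6,900 applies.
Adoption Credit: €40,300 is at or below the €193,800 threshold, so the full €3,800 applies.
Total: €830 + €6,900 + €3,800 = €11,530.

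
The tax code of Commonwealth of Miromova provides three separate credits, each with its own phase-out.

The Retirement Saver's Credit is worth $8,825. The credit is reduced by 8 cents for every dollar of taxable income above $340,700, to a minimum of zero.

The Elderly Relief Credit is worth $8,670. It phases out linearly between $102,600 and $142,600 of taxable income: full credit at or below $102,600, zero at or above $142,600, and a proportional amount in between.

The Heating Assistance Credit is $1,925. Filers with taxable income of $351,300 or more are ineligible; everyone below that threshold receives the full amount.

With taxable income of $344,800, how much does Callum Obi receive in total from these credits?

$10,422

Retirement Saver's Credit: 8% of the $4,100 excess over $340,700 is $328; credit = $8,825 − $328 = $8,497.
Elderly Relief Credit: $344,800 is at or above $142,600, so the credit is $0.
Heating Assistance Credit: $344,800 is below the $351,300 cutoff, so the full $1,925 applies.
Total: $8,497 + $0 + $1,925 = $10,422.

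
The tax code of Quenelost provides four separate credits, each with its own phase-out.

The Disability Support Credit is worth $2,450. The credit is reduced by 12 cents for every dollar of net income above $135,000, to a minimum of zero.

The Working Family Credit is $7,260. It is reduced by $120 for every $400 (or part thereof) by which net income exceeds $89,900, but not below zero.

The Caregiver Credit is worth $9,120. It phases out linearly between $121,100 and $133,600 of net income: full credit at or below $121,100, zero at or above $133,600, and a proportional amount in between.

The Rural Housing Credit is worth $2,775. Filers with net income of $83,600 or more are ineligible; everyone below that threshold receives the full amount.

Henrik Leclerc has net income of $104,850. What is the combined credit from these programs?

$14,270

Disability Support Credit: $104,850 is at or below the $135,000 threshold, so the full $2,450 applies.
Working Family Credit: income exceeds $89,900 by $14,950, which is 38 full-or-partial $400 increments; reduction = 38 × $120 = $4,560, leaving $2,700.
Caregiver Credit: $104,850 is at or below the $121,100 threshold, so the full $9,120 applies.
Rural Housing Credit: $104,850 meets or exceeds the $83,600 cutoff, so the credit is $0.
Total: $2,450 + $2,700 + $9,120 + $0 = $14,270.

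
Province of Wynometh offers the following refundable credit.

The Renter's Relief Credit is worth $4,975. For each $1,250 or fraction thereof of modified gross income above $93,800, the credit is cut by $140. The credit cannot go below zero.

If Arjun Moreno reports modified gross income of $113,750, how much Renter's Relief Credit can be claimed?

$2,735

Renter's Relief Credit: income exceeds $93,800 by $19,950, which is 16 full-or-partial $1,250 increments; reduction = 16 × $140 = $2,240, leaving $2,735.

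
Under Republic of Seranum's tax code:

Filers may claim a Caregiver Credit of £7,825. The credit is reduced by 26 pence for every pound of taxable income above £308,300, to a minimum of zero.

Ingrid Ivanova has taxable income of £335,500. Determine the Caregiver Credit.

£753

Caregiver Credit: 26% of the £27,200 excess over £308,300 is £7,072; credit = £7,825 − £7,072 = £753.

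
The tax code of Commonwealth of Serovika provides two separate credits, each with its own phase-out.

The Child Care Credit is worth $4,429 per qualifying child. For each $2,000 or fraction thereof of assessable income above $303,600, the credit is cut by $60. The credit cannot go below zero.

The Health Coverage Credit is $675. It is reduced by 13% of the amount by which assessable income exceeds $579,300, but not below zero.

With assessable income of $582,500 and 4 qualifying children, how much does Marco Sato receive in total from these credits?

Child Care Credit: base = 4 × $4,429 = $17,716. income exceeds $303,600 by $278,900, which is 140 full-or-partial $2,000 increments; reduction = 140 × $60 = $8,400, leaving $9,316.
Health Coverage Credit: 13% of the $3,200 excess over $579,300 is $416; credit = $675 − $416 = $259.
Total: $9,316 + $259 = $9,575.

$9,575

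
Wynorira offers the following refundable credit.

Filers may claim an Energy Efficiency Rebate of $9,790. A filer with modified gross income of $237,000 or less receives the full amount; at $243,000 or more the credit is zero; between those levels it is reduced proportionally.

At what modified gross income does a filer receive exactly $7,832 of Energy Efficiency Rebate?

$238,200

$7,832 is 7,832/9,790 of the full $9,790, so 1,958/9,790 of the $6,000 range has been used: income = $237,000 + $6,000 × 1,958/9,790 = $238,200.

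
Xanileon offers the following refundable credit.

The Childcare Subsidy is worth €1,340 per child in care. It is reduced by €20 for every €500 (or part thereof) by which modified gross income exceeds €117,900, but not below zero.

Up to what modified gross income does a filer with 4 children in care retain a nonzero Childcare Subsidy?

Full credit = 4 × €1,340 = €5,360.
After 267 increments the reduction is 267 × €20 = €5,340, leaving €20; one more increment wipes it out. Increment 267 ends at excess 267 × €500 = €133,500, so the highest qualifying income is €117,900 + €133,500 = €251,400.

€251,400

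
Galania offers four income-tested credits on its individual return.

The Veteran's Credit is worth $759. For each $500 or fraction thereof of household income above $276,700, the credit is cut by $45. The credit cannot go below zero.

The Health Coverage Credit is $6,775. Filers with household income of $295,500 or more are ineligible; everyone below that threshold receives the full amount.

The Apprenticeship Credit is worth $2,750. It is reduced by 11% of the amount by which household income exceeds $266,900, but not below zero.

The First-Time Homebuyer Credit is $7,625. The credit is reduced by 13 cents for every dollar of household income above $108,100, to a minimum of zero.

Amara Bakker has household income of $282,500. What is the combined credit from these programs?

$8,028

Veteran's Credit: income exceeds $276,700 by $5,800, which is 12 full-or-partial $500 increments; reduction = 12 × $45 = $540, leaving $219.
Health Coverage Credit: $282,500 is below the $295,500 cutoff, so the full $6,775 applies.
Apprenticeship Credit: 11% of the $15,600 excess over $266,900 is $1,716; credit = $2,750 − $1,716 = $1,034.
First-Time Homebuyer Credit: 13% of the $174,400 excess over $108,100 is $22,672 ≥ base, so the credit is $0.
Total: $219 + $6,775 + $1,034 + $0 = $8,028.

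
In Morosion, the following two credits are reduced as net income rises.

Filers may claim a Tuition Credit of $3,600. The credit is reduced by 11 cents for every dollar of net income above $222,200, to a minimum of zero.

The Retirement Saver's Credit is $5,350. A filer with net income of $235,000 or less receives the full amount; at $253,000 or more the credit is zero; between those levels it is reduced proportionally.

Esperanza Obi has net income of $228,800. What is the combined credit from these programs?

Tuition Credit: 11% of the $6,600 excess over $222,200 is $726; credit = $3,600 − $726 = $2,874.
Retirement Saver's Credit: $228,800 is at or below the $235,000 threshold, so the full $5,350 applies.
Total: $2,874 + $5,350 = $8,224.

$8,224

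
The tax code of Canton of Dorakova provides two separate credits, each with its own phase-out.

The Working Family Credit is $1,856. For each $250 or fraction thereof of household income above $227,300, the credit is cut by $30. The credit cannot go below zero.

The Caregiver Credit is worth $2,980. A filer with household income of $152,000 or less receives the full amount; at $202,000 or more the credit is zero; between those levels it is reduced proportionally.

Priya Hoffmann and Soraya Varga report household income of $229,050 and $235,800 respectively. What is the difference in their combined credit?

Priya ($229,050): Working Family Credit: income exceeds $227,300 by $1,750, which is 7 full-or-partial $250 increments; reduction = 7 × $30 = $210, leaving $1,646. Caregiver Credit: $229,050 is at or above $202,000, so the credit is $0. total $1,646 + $0 = $1,646
Soraya ($235,800): Working Family Credit: income exceeds $227,300 by $8,500, which is 34 full-or-partial $250 increments; reduction = 34 × $30 = $1,020, leaving $836. Caregiver Credit: $235,800 is at or above $202,000, so the credit is $0. total $836 + $0 = $836
Difference: |$1,646 − $836| = $810.

$810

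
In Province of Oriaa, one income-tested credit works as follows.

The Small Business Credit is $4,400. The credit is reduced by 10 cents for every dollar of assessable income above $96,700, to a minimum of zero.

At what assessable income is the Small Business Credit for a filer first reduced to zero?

The credit falls by 10% of each dollar above $96,700, so it reaches zero when the excess is $4,400 / 10% = $44,000: income = $96,700 + $44,000 = $140,700.

$140,700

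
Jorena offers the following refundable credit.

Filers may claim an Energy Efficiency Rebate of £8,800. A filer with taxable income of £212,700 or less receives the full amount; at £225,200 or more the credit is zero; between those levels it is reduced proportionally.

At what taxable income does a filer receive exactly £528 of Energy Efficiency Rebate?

£224,450

£528 is 528/8,800 of the full £8,800, so 8,272/8,800 of the £12,500 range has been used: income = £212,700 + £12,500 × 8,272/8,800 = £224,450.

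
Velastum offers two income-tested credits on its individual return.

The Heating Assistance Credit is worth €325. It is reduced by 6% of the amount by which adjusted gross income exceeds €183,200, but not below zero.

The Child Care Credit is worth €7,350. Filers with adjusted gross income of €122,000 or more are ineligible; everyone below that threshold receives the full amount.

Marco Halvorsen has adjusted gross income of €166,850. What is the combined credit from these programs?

Heating Assistance Credit: €166,850 is at or below the €183,200 threshold, so the full €325 applies.
Child Care Credit: €166,850 meets or exceeds the €122,000 cutoff, so the credit is €0.
Total: €325 + €0 = €325.

€325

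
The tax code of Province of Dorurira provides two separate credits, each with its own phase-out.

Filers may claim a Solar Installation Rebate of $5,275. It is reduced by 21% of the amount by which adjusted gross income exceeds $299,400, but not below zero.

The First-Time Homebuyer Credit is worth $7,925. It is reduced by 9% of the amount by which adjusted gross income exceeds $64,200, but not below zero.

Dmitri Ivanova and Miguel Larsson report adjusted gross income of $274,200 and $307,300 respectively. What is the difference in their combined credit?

$1,659

Dmitri ($274,200): Solar Installation Rebate: $274,200 is at or below the $299,400 threshold, so the full $5,275 applies. First-Time Homebuyer Credit: 9% of the $210,000 excess over $64,200 is $18,900 ≥ base, so the credit is $0. total $5,275 + $0 = $5,275
Miguel ($307,300): Solar Installation Rebate: 21% of the $7,900 excess over $299,400 is $1,659; credit = $5,275 − $1,659 = $3,616. First-Time Homebuyer Credit: 9% of the $243,100 excess over $64,200 is $21,879 ≥ base, so the credit is $0. total $3,616 + $0 = $3,616
Difference: |$5,275 − $3,616| = $1,659.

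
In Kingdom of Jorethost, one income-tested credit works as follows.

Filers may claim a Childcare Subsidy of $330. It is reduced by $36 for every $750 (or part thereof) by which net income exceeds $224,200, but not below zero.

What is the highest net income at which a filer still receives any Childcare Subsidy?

After 9 increments the reduction is 9 × $36 = $324, leaving $6; one more increment wipes it out. Increment 9 ends at excess 9 × $750 = $6,750, so the highest qualifying income is $224,200 + $6,750 = $230,950.

$230,950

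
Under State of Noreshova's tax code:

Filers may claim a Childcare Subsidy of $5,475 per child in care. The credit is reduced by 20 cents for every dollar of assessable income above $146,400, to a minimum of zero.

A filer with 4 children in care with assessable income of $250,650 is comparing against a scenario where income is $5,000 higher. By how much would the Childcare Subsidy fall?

$1,000

At $250,650 — base = 4 × $5,475 = $21,900. 20% of the $104,250 excess over $146,400 is $20,850; credit = $21,900 − $20,850 = $1,050.
At $255,650 — base = 4 × $5,475 = $21,900. 20% of the $109,250 excess over $146,400 is $21,850; credit = $21,900 − $21,850 = $50.
Lost: $1,050 − $50 = $1,000.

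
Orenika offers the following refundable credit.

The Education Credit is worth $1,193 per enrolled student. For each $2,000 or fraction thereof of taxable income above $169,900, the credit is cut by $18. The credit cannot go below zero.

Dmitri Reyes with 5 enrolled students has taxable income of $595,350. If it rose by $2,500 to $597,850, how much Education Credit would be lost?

At $595,350 — base = 5 × $1,193 = $5,965. income exceeds $169,900 by $425,450, which is 213 full-or-partial $2,000 increments; reduction = 213 × $18 = $3,834, leaving $2,131.
At $597,850 — base = 5 × $1,193 = $5,965. income exceeds $169,900 by $427,950, which is 214 full-or-partial $2,000 increments; reduction = 214 × $18 = $3,852, leaving $2,113.
Lost: $2,131 − $2,113 = $18.

$18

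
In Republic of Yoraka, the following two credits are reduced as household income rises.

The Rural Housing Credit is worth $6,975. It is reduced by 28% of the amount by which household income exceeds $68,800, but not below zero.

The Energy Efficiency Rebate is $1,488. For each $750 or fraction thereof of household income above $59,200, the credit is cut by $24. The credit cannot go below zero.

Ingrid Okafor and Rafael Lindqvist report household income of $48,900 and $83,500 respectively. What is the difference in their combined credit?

Ingrid ($48,900): Rural Housing Credit: $48,900 is at or below the $68,800 threshold, so the full $6,975 applies. Energy Efficiency Rebate: $48,900 is at or below the $59,200 threshold, so the full $1,488 applies. total $6,975 + $1,488 = $8,463
Rafael ($83,500): Rural Housing Credit: 28% of the $14,700 excess over $68,800 is $4,116; credit = $6,975 − $4,116 = $2,859. Energy Efficiency Rebate: income exceeds $59,200 by $24,300, which is 33 full-or-partial $750 increments; reduction = 33 × $24 = $792, leaving $696. total $2,859 + $696 = $3,555
Difference: |$8,463 − $3,555| = $4,908.

$4,908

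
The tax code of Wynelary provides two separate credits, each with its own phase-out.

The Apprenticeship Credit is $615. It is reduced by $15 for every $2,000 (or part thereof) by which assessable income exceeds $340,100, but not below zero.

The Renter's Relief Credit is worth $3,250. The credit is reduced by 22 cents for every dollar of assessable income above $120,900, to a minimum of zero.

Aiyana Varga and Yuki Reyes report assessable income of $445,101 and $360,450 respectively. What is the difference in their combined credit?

$450

Aiyana ($445,101): Apprenticeship Credit: income exceeds $340,100 by $105,001 → 53 increments × $15 = $795 ≥ base, so the credit is $0. Renter's Relief Credit: 22% of the $324,201 excess over $120,900 is $71,324.22 ≥ base, so the credit is $0. total $0 + $0 = $0
Yuki ($360,450): Apprenticeship Credit: income exceeds $340,100 by $20,350, which is 11 full-or-partial $2,000 increments; reduction = 11 × $15 = $165, leaving $450. Renter's Relief Credit: 22% of the $239,550 excess over $120,900 is $52,701 ≥ base, so the credit is $0. total $450 + $0 = $450
Difference: |$0 − $450| = $450.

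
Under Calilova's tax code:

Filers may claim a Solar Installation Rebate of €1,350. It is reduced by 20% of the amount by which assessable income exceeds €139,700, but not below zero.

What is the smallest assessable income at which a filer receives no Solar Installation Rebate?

The credit falls by 20% of each euro above €139,700, so it reaches zero when the excess is €1,350 / 20% = €6,750: income = €139,700 + €6,750 = €146,450.

€146,450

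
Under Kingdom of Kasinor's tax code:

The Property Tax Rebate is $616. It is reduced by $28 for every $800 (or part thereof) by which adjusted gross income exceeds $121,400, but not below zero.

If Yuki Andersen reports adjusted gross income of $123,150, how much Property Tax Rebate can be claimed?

Property Tax Rebate: income exceeds $121,400 by $1,750, which is 3 full-or-partial $800 increments; reduction = 3 × $28 = $84, leaving $532.

$532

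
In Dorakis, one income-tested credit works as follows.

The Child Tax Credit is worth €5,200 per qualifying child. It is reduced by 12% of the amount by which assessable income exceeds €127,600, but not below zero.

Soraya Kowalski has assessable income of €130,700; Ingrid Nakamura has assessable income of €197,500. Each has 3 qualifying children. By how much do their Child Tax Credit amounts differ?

Soraya (€130,700): Child Tax Credit: base = 3 × €5,200 = €15,600. 12% of the €3,100 excess over €127,600 is €372; credit = €15,600 − €372 = €15,228.
Ingrid (€197,500): Child Tax Credit: base = 3 × €5,200 = €15,600. 12% of the €69,900 excess over €127,600 is €8,388; credit = €15,600 − €8,388 = €7,212.
Difference: |€15,228 − €7,212| = €8,016.

€8,016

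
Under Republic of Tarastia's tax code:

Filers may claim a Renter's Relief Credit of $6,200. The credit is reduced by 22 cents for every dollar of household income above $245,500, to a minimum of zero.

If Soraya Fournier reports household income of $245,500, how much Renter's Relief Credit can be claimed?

$6,200

Renter's Relief Credit: $245,500 is at or below the $245,500 threshold, so the full $6,200 applies.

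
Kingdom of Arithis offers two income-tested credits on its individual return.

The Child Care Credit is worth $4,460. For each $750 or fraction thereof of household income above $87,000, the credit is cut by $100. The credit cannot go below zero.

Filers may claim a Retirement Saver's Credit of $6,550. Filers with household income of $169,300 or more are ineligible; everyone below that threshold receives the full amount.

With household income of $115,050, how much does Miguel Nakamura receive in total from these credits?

Child Care Credit: income exceeds $87,000 by $28,050, which is 38 full-or-partial $750 increments; reduction = 38 × $100 = $3,800, leaving $660.
Retirement Saver's Credit: $115,050 is below the $169,300 cutoff, so the full $6,550 applies.
Total: $660 + $6,550 = $7,210.

$7,210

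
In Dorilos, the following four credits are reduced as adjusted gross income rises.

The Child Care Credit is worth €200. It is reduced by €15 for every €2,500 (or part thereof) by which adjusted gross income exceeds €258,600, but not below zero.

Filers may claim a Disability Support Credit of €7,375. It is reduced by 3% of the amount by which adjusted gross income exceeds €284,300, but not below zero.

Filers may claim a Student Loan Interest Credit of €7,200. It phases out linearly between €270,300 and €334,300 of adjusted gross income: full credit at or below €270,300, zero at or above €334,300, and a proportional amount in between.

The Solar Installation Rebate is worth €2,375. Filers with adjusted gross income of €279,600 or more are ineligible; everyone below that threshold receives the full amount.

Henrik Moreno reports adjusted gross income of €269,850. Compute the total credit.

€17,075

Child Care Credit: income exceeds €258,600 by €11,250, which is 5 full-or-partial €2,500 increments; reduction = 5 × €15 = €75, leaving €125.
Disability Support Credit: €269,850 is at or below the €284,300 threshold, so the full €7,375 applies.
Student Loan Interest Credit: €269,850 is at or below the €270,300 threshold, so the full €7,200 applies.
Solar Installation Rebate: €269,850 is below the €279,600 cutoff, so the full €2,375 applies.
Total: €125 + €7,375 + €7,200 + €2,375 = €17,075.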